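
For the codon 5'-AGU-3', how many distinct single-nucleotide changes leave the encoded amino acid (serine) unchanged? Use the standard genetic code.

1

Position 1: none → 0 synonymous.
Position 2: none → 0 synonymous.
Position 3: AGC → 1 synonymous.
Total: 0 + 0 + 1 = 1.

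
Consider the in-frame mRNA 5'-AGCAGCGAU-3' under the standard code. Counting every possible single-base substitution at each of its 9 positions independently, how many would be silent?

3

Codon 1 (AGC, Ser): 1 synonymous substitution.
Codon 2 (AGC, Ser): 1 synonymous substitution.
Codon 3 (GAU, Asp): 1 synonymous substitution.
Total: 1 + 1 + 1 = 3.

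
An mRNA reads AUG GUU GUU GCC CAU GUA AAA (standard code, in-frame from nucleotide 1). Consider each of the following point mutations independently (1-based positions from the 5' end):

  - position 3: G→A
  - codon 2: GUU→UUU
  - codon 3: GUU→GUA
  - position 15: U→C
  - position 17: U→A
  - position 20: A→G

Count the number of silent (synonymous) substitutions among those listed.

Codon 1: AUG (Met) → AUA (Ile) — missense.
Codon 2: GUU (Val) → UUU (Phe) — missense.
Codon 3: GUU (Val) → GUA (Val) — synonymous.
Codon 5: CAU (His) → CAC (His) — synonymous.
Codon 6: GUA (Val) → GAA (Glu) — missense.
Codon 7: AAA (Lys) → AGA (Arg) — missense.
Synonymous: 2 of 6.

2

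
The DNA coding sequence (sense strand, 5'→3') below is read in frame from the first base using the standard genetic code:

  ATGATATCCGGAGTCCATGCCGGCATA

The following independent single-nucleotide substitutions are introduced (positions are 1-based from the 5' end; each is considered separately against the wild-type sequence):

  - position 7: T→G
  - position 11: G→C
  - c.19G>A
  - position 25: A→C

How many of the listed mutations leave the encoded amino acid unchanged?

Codon 3: TCC (Ser) → GCC (Ala) — missense.
Codon 4: GGA (Gly) → GCA (Ala) — missense.
Codon 7: GCC (Ala) → ACC (Thr) — missense.
Codon 9: ATA (Ile) → CTA (Leu) — missense.
Synonymous: 0 of 4.

0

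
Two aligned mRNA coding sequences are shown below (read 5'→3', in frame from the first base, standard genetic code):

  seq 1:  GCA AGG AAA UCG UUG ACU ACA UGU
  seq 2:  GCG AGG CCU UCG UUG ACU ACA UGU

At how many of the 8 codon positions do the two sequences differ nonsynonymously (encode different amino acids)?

Codon 1: GCA Ala / GCG Ala — synonymous.
Codon 2: AGG Arg / AGG Arg — identical.
Codon 3: AAA Lys / CCU Pro — nonsynonymous.
Codon 4: UCG Ser / UCG Ser — identical.
Codon 5: UUG Leu / UUG Leu — identical.
Codon 6: ACU Thr / ACU Thr — identical.
Codon 7: ACA Thr / ACA Thr — identical.
Codon 8: UGU Cys / UGU Cys — identical.
Nonsynonymous differences: 1.

1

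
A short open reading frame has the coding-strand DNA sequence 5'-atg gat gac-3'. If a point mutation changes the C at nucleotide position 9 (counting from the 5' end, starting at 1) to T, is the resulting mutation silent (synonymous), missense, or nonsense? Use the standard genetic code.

silent

Position 9 falls in codon 3: GAC → Asp.
After the substitution the codon is GAT → Asp.
Both encode Asp, so the change is synonymous.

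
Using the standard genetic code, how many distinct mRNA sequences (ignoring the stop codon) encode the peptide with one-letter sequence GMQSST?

Gly: 4 codons.
Met: 1 codon.
Gln: 2 codons.
Ser: 6 codons.
Ser: 6 codons.
Thr: 4 codons.
4 × 1 × 2 × 6 × 6 × 4 = 1152.

1152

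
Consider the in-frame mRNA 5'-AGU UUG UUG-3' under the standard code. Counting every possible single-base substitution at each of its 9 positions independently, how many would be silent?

5

Codon 1 (AGU, Ser): 1 synonymous substitution.
Codon 2 (UUG, Leu): 2 synonymous substitutions.
Codon 3 (UUG, Leu): 2 synonymous substitutions.
Total: 1 + 2 + 2 = 5.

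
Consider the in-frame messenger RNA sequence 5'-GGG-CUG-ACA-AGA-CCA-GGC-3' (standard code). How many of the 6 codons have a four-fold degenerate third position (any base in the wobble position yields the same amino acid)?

5

Codon 1 GGG (Gly): third position 4-fold.
Codon 2 CUG (Leu): third position 4-fold.
Codon 3 ACA (Thr): third position 4-fold.
Codon 4 AGA (Arg): third position 2-fold.
Codon 5 CCA (Pro): third position 4-fold.
Codon 6 GGC (Gly): third position 4-fold.
Four-fold degenerate third positions: 5.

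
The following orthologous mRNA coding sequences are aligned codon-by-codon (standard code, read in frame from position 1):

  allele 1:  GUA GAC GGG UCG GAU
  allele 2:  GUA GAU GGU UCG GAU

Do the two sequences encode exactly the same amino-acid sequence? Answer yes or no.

yes

Codon 1: GUA Val / GUA Val — identical.
Codon 2: GAC Asp / GAU Asp — synonymous.
Codon 3: GGG Gly / GGU Gly — synonymous.
Codon 4: UCG Ser / UCG Ser — identical.
Codon 5: GAU Asp / GAU Asp — identical.
Nonsynonymous differences: 0 → same protein.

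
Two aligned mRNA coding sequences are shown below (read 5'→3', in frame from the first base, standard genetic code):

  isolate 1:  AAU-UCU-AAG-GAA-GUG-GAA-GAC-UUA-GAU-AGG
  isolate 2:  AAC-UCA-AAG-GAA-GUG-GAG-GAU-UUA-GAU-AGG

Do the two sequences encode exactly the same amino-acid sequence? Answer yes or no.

Codon 1: AAU Asn / AAC Asn — synonymous.
Codon 2: UCU Ser / UCA Ser — synonymous.
Codon 3: AAG Lys / AAG Lys — identical.
Codon 4: GAA Glu / GAA Glu — identical.
Codon 5: GUG Val / GUG Val — identical.
Codon 6: GAA Glu / GAG Glu — synonymous.
Codon 7: GAC Asp / GAU Asp — synonymous.
Codon 8: UUA Leu / UUA Leu — identical.
Codon 9: GAU Asp / GAU Asp — identical.
Codon 10: AGG Arg / AGG Arg — identical.
Nonsynonymous differences: 0 → same protein.

yes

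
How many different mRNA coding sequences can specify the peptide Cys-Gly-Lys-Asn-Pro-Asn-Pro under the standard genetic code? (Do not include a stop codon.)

1024

Cys: 2 codons.
Gly: 4 codons.
Lys: 2 codons.
Asn: 2 codons.
Pro: 4 codons.
Asn: 2 codons.
Pro: 4 codons.
2 × 4 × 2 × 2 × 4 × 2 × 4 = 1024.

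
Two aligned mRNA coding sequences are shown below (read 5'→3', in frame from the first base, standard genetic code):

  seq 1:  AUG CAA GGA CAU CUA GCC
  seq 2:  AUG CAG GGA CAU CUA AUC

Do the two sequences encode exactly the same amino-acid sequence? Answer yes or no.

no

Codon 1: AUG Met / AUG Met — identical.
Codon 2: CAA Gln / CAG Gln — synonymous.
Codon 3: GGA Gly / GGA Gly — identical.
Codon 4: CAU His / CAU His — identical.
Codon 5: CUA Leu / CUA Leu — identical.
Codon 6: GCC Ala / AUC Ile — nonsynonymous.
Nonsynonymous differences: 1 → different protein.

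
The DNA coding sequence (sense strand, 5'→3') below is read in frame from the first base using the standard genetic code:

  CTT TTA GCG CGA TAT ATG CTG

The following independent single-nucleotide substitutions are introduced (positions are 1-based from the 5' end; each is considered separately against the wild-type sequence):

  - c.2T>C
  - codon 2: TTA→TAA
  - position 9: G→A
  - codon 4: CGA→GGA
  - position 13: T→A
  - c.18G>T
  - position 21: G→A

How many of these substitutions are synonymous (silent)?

Codon 1: CTT (Leu) → CCT (Pro) — missense.
Codon 2: TTA (Leu) → TAA (Stop) — nonsense.
Codon 3: GCG (Ala) → GCA (Ala) — synonymous.
Codon 4: CGA (Arg) → GGA (Gly) — missense.
Codon 5: TAT (Tyr) → AAT (Asn) — missense.
Codon 6: ATG (Met) → ATT (Ile) — missense.
Codon 7: CTG (Leu) → CTA (Leu) — synonymous.
Synonymous: 2 of 7.

2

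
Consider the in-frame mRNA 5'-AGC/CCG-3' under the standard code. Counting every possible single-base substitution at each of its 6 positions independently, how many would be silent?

Codon 1 (AGC, Ser): 1 synonymous substitution.
Codon 2 (CCG, Pro): 3 synonymous substitutions.
Total: 1 + 3 = 4.

4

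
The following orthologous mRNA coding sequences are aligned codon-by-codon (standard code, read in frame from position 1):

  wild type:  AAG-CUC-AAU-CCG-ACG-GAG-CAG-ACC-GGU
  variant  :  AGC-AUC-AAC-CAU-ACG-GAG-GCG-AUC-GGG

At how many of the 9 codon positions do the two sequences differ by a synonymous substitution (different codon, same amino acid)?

2

Codon 1: AAG Lys / AGC Ser — nonsynonymous.
Codon 2: CUC Leu / AUC Ile — nonsynonymous.
Codon 3: AAU Asn / AAC Asn — synonymous.
Codon 4: CCG Pro / CAU His — nonsynonymous.
Codon 5: ACG Thr / ACG Thr — identical.
Codon 6: GAG Glu / GAG Glu — identical.
Codon 7: CAG Gln / GCG Ala — nonsynonymous.
Codon 8: ACC Thr / AUC Ile — nonsynonymous.
Codon 9: GGU Gly / GGG Gly — synonymous.
Synonymous differences: 2.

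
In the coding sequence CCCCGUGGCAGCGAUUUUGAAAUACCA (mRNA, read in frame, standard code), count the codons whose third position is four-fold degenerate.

Codon 1 CCC (Pro): third position 4-fold.
Codon 2 CGU (Arg): third position 4-fold.
Codon 3 GGC (Gly): third position 4-fold.
Codon 4 AGC (Ser): third position 2-fold.
Codon 5 GAU (Asp): third position 2-fold.
Codon 6 UUU (Phe): third position 2-fold.
Codon 7 GAA (Glu): third position 2-fold.
Codon 8 AUA (Ile): third position 3-fold.
Codon 9 CCA (Pro): third position 4-fold.
Four-fold degenerate third positions: 4.

4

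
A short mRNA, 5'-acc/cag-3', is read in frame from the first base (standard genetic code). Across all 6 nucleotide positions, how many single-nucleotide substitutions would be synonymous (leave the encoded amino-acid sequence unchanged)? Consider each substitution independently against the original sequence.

4

Codon 1 (ACC, Thr): 3 synonymous substitutions.
Codon 2 (CAG, Gln): 1 synonymous substitution.
Total: 3 + 1 = 4.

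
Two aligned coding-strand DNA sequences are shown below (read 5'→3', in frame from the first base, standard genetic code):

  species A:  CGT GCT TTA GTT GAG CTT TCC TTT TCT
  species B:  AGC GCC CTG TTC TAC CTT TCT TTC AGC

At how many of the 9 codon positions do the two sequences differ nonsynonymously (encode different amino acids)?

Codon 1: CGT Arg / AGC Ser — nonsynonymous.
Codon 2: GCT Ala / GCC Ala — synonymous.
Codon 3: TTA Leu / CTG Leu — synonymous.
Codon 4: GTT Val / TTC Phe — nonsynonymous.
Codon 5: GAG Glu / TAC Tyr — nonsynonymous.
Codon 6: CTT Leu / CTT Leu — identical.
Codon 7: TCC Ser / TCT Ser — synonymous.
Codon 8: TTT Phe / TTC Phe — synonymous.
Codon 9: TCT Ser / AGC Ser — synonymous.
Nonsynonymous differences: 3.

3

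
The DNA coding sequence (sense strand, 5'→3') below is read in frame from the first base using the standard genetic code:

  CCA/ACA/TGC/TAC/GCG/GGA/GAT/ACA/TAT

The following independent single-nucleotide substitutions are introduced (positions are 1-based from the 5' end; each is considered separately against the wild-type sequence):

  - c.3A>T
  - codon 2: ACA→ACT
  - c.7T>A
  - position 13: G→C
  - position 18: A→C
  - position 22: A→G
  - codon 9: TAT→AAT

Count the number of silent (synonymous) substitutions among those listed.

Codon 1: CCA (Pro) → CCT (Pro) — synonymous.
Codon 2: ACA (Thr) → ACT (Thr) — synonymous.
Codon 3: TGC (Cys) → AGC (Ser) — missense.
Codon 5: GCG (Ala) → CCG (Pro) — missense.
Codon 6: GGA (Gly) → GGC (Gly) — synonymous.
Codon 8: ACA (Thr) → GCA (Ala) — missense.
Codon 9: TAT (Tyr) → AAT (Asn) — missense.
Synonymous: 3 of 7.

3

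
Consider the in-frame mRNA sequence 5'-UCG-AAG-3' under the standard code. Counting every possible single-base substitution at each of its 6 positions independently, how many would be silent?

4

Codon 1 (UCG, Ser): 3 synonymous substitutions.
Codon 2 (AAG, Lys): 1 synonymous substitution.
Total: 3 + 1 = 4.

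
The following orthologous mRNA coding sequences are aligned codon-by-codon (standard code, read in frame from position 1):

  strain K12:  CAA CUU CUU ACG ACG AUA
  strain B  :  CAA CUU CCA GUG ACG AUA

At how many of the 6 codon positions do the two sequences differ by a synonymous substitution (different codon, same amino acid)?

Codon 1: CAA Gln / CAA Gln — identical.
Codon 2: CUU Leu / CUU Leu — identical.
Codon 3: CUU Leu / CCA Pro — nonsynonymous.
Codon 4: ACG Thr / GUG Val — nonsynonymous.
Codon 5: ACG Thr / ACG Thr — identical.
Codon 6: AUA Ile / AUA Ile — identical.
Synonymous differences: 0.

0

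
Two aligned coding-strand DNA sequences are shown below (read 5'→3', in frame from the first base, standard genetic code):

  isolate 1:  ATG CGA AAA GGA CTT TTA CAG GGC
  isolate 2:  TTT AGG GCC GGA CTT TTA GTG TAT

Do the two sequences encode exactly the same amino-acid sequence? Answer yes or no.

Codon 1: ATG Met / TTT Phe — nonsynonymous.
Codon 2: CGA Arg / AGG Arg — synonymous.
Codon 3: AAA Lys / GCC Ala — nonsynonymous.
Codon 4: GGA Gly / GGA Gly — identical.
Codon 5: CTT Leu / CTT Leu — identical.
Codon 6: TTA Leu / TTA Leu — identical.
Codon 7: CAG Gln / GTG Val — nonsynonymous.
Codon 8: GGC Gly / TAT Tyr — nonsynonymous.
Nonsynonymous differences: 4 → different protein.

no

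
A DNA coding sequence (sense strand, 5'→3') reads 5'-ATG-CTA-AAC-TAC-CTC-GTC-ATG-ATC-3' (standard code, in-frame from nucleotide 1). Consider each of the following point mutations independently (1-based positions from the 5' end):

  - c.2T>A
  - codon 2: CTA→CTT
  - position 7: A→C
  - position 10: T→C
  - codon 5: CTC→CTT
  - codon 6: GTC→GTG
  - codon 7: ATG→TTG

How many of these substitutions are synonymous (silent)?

Codon 1: ATG (Met) → AAG (Lys) — missense.
Codon 2: CTA (Leu) → CTT (Leu) — synonymous.
Codon 3: AAC (Asn) → CAC (His) — missense.
Codon 4: TAC (Tyr) → CAC (His) — missense.
Codon 5: CTC (Leu) → CTT (Leu) — synonymous.
Codon 6: GTC (Val) → GTG (Val) — synonymous.
Codon 7: ATG (Met) → TTG (Leu) — missense.
Synonymous: 3 of 7.

3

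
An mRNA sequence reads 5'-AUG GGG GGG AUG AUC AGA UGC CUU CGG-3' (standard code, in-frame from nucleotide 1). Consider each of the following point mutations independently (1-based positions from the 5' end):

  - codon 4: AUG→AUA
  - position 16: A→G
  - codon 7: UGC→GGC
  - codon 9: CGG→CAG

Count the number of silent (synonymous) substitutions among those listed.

Codon 4: AUG (Met) → AUA (Ile) — missense.
Codon 6: AGA (Arg) → GGA (Gly) — missense.
Codon 7: UGC (Cys) → GGC (Gly) — missense.
Codon 9: CGG (Arg) → CAG (Gln) — missense.
Synonymous: 0 of 4.

0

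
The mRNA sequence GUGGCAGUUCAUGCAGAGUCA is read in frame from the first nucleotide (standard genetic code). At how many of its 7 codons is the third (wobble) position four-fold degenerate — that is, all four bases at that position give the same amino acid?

5

Codon 1 GUG (Val): third position 4-fold.
Codon 2 GCA (Ala): third position 4-fold.
Codon 3 GUU (Val): third position 4-fold.
Codon 4 CAU (His): third position 2-fold.
Codon 5 GCA (Ala): third position 4-fold.
Codon 6 GAG (Glu): third position 2-fold.
Codon 7 UCA (Ser): third position 4-fold.
Four-fold degenerate third positions: 5.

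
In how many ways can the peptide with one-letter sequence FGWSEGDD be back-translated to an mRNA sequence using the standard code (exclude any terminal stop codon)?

1536

Phe: 2 codons.
Gly: 4 codons.
Trp: 1 codon.
Ser: 6 codons.
Glu: 2 codons.
Gly: 4 codons.
Asp: 2 codons.
Asp: 2 codons.
2 × 4 × 1 × 6 × 2 × 4 × 2 × 2 = 1536.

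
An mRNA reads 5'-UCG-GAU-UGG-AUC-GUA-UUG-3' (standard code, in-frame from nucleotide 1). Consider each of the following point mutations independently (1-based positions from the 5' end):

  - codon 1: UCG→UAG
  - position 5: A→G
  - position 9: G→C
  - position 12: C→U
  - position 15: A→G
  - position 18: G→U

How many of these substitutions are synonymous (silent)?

Codon 1: UCG (Ser) → UAG (Stop) — nonsense.
Codon 2: GAU (Asp) → GGU (Gly) — missense.
Codon 3: UGG (Trp) → UGC (Cys) — missense.
Codon 4: AUC (Ile) → AUU (Ile) — synonymous.
Codon 5: GUA (Val) → GUG (Val) — synonymous.
Codon 6: UUG (Leu) → UUU (Phe) — missense.
Synonymous: 2 of 6.

2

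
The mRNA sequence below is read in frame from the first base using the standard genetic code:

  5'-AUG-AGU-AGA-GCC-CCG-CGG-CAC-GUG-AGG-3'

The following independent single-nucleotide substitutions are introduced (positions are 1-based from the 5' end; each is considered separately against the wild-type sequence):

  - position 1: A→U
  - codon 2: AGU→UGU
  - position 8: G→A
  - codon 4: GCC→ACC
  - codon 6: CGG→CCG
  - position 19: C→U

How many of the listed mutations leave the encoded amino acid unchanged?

0

Codon 1: AUG (Met) → UUG (Leu) — missense.
Codon 2: AGU (Ser) → UGU (Cys) — missense.
Codon 3: AGA (Arg) → AAA (Lys) — missense.
Codon 4: GCC (Ala) → ACC (Thr) — missense.
Codon 6: CGG (Arg) → CCG (Pro) — missense.
Codon 7: CAC (His) → UAC (Tyr) — missense.
Synonymous: 0 of 6.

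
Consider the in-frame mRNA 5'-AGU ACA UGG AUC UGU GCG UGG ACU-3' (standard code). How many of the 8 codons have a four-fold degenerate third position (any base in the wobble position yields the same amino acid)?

Codon 1 AGU (Ser): third position 2-fold.
Codon 2 ACA (Thr): third position 4-fold.
Codon 3 UGG (Trp): third position 1-fold.
Codon 4 AUC (Ile): third position 3-fold.
Codon 5 UGU (Cys): third position 2-fold.
Codon 6 GCG (Ala): third position 4-fold.
Codon 7 UGG (Trp): third position 1-fold.
Codon 8 ACU (Thr): third position 4-fold.
Four-fold degenerate third positions: 3.

3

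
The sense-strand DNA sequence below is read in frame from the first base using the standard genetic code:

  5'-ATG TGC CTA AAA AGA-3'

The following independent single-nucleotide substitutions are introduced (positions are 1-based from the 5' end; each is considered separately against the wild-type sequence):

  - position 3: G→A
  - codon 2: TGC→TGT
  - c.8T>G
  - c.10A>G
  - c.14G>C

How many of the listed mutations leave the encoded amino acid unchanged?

1

Codon 1: ATG (Met) → ATA (Ile) — missense.
Codon 2: TGC (Cys) → TGT (Cys) — synonymous.
Codon 3: CTA (Leu) → CGA (Arg) — missense.
Codon 4: AAA (Lys) → GAA (Glu) — missense.
Codon 5: AGA (Arg) → ACA (Thr) — missense.
Synonymous: 1 of 5.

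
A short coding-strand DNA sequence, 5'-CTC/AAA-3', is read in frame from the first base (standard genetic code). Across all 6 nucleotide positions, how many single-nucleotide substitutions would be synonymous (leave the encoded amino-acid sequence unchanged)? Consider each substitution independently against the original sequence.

4

Codon 1 (CTC, Leu): 3 synonymous substitutions.
Codon 2 (AAA, Lys): 1 synonymous substitution.
Total: 3 + 1 = 4.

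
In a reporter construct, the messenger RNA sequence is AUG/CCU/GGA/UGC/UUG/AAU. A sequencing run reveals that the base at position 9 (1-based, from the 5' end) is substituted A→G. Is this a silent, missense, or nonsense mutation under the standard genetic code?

silent

Position 9 falls in codon 3: GGA → Gly.
After the substitution the codon is GGG → Gly.
Both encode Gly, so the change is synonymous.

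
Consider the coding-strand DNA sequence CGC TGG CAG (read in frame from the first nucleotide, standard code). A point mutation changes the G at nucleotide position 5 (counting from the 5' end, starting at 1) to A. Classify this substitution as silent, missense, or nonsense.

Position 5 falls in codon 2: TGG → Trp.
After the substitution the codon is TAG → Stop.
The new codon is a stop codon, so this is a nonsense mutation.

nonsense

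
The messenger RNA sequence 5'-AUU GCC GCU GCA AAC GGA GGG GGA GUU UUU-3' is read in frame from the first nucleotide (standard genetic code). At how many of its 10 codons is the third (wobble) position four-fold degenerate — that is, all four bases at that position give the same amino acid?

7

Codon 1 AUU (Ile): third position 3-fold.
Codon 2 GCC (Ala): third position 4-fold.
Codon 3 GCU (Ala): third position 4-fold.
Codon 4 GCA (Ala): third position 4-fold.
Codon 5 AAC (Asn): third position 2-fold.
Codon 6 GGA (Gly): third position 4-fold.
Codon 7 GGG (Gly): third position 4-fold.
Codon 8 GGA (Gly): third position 4-fold.
Codon 9 GUU (Val): third position 4-fold.
Codon 10 UUU (Phe): third position 2-fold.
Four-fold degenerate third positions: 7.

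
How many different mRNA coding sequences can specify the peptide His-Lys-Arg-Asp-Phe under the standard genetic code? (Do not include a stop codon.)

96

His: 2 codons.
Lys: 2 codons.
Arg: 6 codons.
Asp: 2 codons.
Phe: 2 codons.
2 × 2 × 6 × 2 × 2 = 96.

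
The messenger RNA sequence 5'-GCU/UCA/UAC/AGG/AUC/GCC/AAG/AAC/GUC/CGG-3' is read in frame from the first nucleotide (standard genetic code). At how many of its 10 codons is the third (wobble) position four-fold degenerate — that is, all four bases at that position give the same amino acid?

Codon 1 GCU (Ala): third position 4-fold.
Codon 2 UCA (Ser): third position 4-fold.
Codon 3 UAC (Tyr): third position 2-fold.
Codon 4 AGG (Arg): third position 2-fold.
Codon 5 AUC (Ile): third position 3-fold.
Codon 6 GCC (Ala): third position 4-fold.
Codon 7 AAG (Lys): third position 2-fold.
Codon 8 AAC (Asn): third position 2-fold.
Codon 9 GUC (Val): third position 4-fold.
Codon 10 CGG (Arg): third position 4-fold.
Four-fold degenerate third positions: 5.

5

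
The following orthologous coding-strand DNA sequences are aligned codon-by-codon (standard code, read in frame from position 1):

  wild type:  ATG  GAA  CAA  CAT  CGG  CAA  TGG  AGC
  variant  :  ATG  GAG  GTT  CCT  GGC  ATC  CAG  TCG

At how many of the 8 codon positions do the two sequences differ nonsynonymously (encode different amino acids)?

Codon 1: ATG Met / ATG Met — identical.
Codon 2: GAA Glu / GAG Glu — synonymous.
Codon 3: CAA Gln / GTT Val — nonsynonymous.
Codon 4: CAT His / CCT Pro — nonsynonymous.
Codon 5: CGG Arg / GGC Gly — nonsynonymous.
Codon 6: CAA Gln / ATC Ile — nonsynonymous.
Codon 7: TGG Trp / CAG Gln — nonsynonymous.
Codon 8: AGC Ser / TCG Ser — synonymous.
Nonsynonymous differences: 5.

5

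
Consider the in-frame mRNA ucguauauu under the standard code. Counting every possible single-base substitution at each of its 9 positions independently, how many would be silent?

6

Codon 1 (UCG, Ser): 3 synonymous substitutions.
Codon 2 (UAU, Tyr): 1 synonymous substitution.
Codon 3 (AUU, Ile): 2 synonymous substitutions.
Total: 3 + 1 + 2 = 6.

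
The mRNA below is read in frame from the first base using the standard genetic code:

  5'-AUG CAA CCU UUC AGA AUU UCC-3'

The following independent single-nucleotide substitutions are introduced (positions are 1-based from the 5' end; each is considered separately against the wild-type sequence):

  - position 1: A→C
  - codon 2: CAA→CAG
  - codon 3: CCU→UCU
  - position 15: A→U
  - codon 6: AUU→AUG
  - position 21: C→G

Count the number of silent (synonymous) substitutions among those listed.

2

Codon 1: AUG (Met) → CUG (Leu) — missense.
Codon 2: CAA (Gln) → CAG (Gln) — synonymous.
Codon 3: CCU (Pro) → UCU (Ser) — missense.
Codon 5: AGA (Arg) → AGU (Ser) — missense.
Codon 6: AUU (Ile) → AUG (Met) — missense.
Codon 7: UCC (Ser) → UCG (Ser) — synonymous.
Synonymous: 2 of 6.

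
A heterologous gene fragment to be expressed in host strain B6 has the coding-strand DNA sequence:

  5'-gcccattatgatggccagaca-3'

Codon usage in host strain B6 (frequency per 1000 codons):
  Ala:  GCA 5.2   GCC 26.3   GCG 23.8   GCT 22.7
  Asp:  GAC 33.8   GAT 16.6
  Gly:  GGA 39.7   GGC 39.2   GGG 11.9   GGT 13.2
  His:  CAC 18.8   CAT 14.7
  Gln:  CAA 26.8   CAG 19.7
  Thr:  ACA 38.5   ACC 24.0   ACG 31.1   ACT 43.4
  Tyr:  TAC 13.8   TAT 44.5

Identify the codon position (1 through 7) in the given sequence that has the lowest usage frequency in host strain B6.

Codon 1 GCC (Ala): 26.3 per 1000.
Codon 2 CAT (His): 14.7 per 1000.
Codon 3 TAT (Tyr): 44.5 per 1000.
Codon 4 GAT (Asp): 16.6 per 1000.
Codon 5 GGC (Gly): 39.2 per 1000.
Codon 6 CAG (Gln): 19.7 per 1000.
Codon 7 ACA (Thr): 38.5 per 1000.
Lowest frequency is 14.7 at codon 2.

2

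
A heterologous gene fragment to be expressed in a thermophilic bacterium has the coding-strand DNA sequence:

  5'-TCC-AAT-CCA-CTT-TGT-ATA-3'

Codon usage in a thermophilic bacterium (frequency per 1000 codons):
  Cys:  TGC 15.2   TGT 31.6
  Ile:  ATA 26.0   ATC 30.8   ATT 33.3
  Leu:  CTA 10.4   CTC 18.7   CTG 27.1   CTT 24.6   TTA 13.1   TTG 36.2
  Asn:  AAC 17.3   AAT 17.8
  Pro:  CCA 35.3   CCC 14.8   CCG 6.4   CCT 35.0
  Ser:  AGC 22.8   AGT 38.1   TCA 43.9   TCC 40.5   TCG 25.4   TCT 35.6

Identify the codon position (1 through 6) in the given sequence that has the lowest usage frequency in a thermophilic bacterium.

2

Codon 1 TCC (Ser): 40.5 per 1000.
Codon 2 AAT (Asn): 17.8 per 1000.
Codon 3 CCA (Pro): 35.3 per 1000.
Codon 4 CTT (Leu): 24.6 per 1000.
Codon 5 TGT (Cys): 31.6 per 1000.
Codon 6 ATA (Ile): 26.0 per 1000.
Lowest frequency is 17.8 at codon 2.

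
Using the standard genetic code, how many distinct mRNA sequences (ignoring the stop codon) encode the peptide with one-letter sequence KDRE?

48

Lys: 2 codons.
Asp: 2 codons.
Arg: 6 codons.
Glu: 2 codons.
2 × 2 × 6 × 2 = 48.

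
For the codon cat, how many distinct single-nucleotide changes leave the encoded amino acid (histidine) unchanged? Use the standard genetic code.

Position 1: none → 0 synonymous.
Position 2: none → 0 synonymous.
Position 3: CAC → 1 synonymous.
Total: 0 + 0 + 1 = 1.

1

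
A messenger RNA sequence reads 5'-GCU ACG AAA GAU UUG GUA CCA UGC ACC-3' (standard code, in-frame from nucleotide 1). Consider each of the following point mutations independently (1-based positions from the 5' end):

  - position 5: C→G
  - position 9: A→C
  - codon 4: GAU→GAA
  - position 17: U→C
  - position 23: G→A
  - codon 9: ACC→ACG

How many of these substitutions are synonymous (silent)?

Codon 2: ACG (Thr) → AGG (Arg) — missense.
Codon 3: AAA (Lys) → AAC (Asn) — missense.
Codon 4: GAU (Asp) → GAA (Glu) — missense.
Codon 6: GUA (Val) → GCA (Ala) — missense.
Codon 8: UGC (Cys) → UAC (Tyr) — missense.
Codon 9: ACC (Thr) → ACG (Thr) — synonymous.
Synonymous: 1 of 6.

1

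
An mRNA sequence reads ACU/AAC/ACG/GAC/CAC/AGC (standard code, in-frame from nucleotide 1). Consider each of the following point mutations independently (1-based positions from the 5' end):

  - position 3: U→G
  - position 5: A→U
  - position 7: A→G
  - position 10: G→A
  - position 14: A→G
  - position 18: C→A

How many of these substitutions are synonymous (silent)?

1

Codon 1: ACU (Thr) → ACG (Thr) — synonymous.
Codon 2: AAC (Asn) → AUC (Ile) — missense.
Codon 3: ACG (Thr) → GCG (Ala) — missense.
Codon 4: GAC (Asp) → AAC (Asn) — missense.
Codon 5: CAC (His) → CGC (Arg) — missense.
Codon 6: AGC (Ser) → AGA (Arg) — missense.
Synonymous: 1 of 6.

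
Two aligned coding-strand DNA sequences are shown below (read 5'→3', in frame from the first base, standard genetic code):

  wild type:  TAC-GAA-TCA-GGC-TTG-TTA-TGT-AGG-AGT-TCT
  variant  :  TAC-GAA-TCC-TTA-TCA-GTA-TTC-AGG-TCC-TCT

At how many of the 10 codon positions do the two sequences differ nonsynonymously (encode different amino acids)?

Codon 1: TAC Tyr / TAC Tyr — identical.
Codon 2: GAA Glu / GAA Glu — identical.
Codon 3: TCA Ser / TCC Ser — synonymous.
Codon 4: GGC Gly / TTA Leu — nonsynonymous.
Codon 5: TTG Leu / TCA Ser — nonsynonymous.
Codon 6: TTA Leu / GTA Val — nonsynonymous.
Codon 7: TGT Cys / TTC Phe — nonsynonymous.
Codon 8: AGG Arg / AGG Arg — identical.
Codon 9: AGT Ser / TCC Ser — synonymous.
Codon 10: TCT Ser / TCT Ser — identical.
Nonsynonymous differences: 4.

4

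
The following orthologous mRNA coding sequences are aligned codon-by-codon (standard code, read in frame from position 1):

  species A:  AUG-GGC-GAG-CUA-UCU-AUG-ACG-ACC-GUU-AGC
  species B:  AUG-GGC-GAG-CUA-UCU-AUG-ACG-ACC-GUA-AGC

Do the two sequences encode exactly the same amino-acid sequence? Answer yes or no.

Codon 1: AUG Met / AUG Met — identical.
Codon 2: GGC Gly / GGC Gly — identical.
Codon 3: GAG Glu / GAG Glu — identical.
Codon 4: CUA Leu / CUA Leu — identical.
Codon 5: UCU Ser / UCU Ser — identical.
Codon 6: AUG Met / AUG Met — identical.
Codon 7: ACG Thr / ACG Thr — identical.
Codon 8: ACC Thr / ACC Thr — identical.
Codon 9: GUU Val / GUA Val — synonymous.
Codon 10: AGC Ser / AGC Ser — identical.
Nonsynonymous differences: 0 → same protein.

yes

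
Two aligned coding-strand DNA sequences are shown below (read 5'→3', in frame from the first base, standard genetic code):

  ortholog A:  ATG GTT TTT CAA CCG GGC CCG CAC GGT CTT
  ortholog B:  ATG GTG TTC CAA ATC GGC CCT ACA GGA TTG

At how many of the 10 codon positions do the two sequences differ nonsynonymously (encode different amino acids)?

2

Codon 1: ATG Met / ATG Met — identical.
Codon 2: GTT Val / GTG Val — synonymous.
Codon 3: TTT Phe / TTC Phe — synonymous.
Codon 4: CAA Gln / CAA Gln — identical.
Codon 5: CCG Pro / ATC Ile — nonsynonymous.
Codon 6: GGC Gly / GGC Gly — identical.
Codon 7: CCG Pro / CCT Pro — synonymous.
Codon 8: CAC His / ACA Thr — nonsynonymous.
Codon 9: GGT Gly / GGA Gly — synonymous.
Codon 10: CTT Leu / TTG Leu — synonymous.
Nonsynonymous differences: 2.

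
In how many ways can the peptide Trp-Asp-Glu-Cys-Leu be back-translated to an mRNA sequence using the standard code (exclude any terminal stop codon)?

Trp: 1 codon.
Asp: 2 codons.
Glu: 2 codons.
Cys: 2 codons.
Leu: 6 codons.
1 × 2 × 2 × 2 × 6 = 48.

48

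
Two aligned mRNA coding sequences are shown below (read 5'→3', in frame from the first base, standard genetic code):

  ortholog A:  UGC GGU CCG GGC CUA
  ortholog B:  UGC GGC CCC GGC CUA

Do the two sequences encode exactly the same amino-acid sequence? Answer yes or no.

Codon 1: UGC Cys / UGC Cys — identical.
Codon 2: GGU Gly / GGC Gly — synonymous.
Codon 3: CCG Pro / CCC Pro — synonymous.
Codon 4: GGC Gly / GGC Gly — identical.
Codon 5: CUA Leu / CUA Leu — identical.
Nonsynonymous differences: 0 → same protein.

yes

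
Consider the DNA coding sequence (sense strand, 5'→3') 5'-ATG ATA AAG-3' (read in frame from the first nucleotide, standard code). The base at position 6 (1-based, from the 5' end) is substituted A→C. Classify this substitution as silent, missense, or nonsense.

Position 6 falls in codon 2: ATA → Ile.
After the substitution the codon is ATC → Ile.
Both encode Ile, so the change is synonymous.

silent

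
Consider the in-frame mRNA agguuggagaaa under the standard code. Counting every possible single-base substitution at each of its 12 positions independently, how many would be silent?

Codon 1 (AGG, Arg): 2 synonymous substitutions.
Codon 2 (UUG, Leu): 2 synonymous substitutions.
Codon 3 (GAG, Glu): 1 synonymous substitution.
Codon 4 (AAA, Lys): 1 synonymous substitution.
Total: 2 + 2 + 1 + 1 = 6.

6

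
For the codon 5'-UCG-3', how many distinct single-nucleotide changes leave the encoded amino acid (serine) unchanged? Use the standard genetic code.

Position 1: none → 0 synonymous.
Position 2: none → 0 synonymous.
Position 3: UCU, UCC, UCA → 3 synonymous.
Total: 0 + 0 + 3 = 3.

3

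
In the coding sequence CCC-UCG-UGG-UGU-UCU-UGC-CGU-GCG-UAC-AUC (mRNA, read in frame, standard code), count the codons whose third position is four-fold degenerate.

Codon 1 CCC (Pro): third position 4-fold.
Codon 2 UCG (Ser): third position 4-fold.
Codon 3 UGG (Trp): third position 1-fold.
Codon 4 UGU (Cys): third position 2-fold.
Codon 5 UCU (Ser): third position 4-fold.
Codon 6 UGC (Cys): third position 2-fold.
Codon 7 CGU (Arg): third position 4-fold.
Codon 8 GCG (Ala): third position 4-fold.
Codon 9 UAC (Tyr): third position 2-fold.
Codon 10 AUC (Ile): third position 3-fold.
Four-fold degenerate third positions: 5.

5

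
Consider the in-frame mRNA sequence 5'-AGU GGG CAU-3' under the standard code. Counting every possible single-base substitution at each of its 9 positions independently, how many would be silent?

5

Codon 1 (AGU, Ser): 1 synonymous substitution.
Codon 2 (GGG, Gly): 3 synonymous substitutions.
Codon 3 (CAU, His): 1 synonymous substitution.
Total: 1 + 3 + 1 = 5.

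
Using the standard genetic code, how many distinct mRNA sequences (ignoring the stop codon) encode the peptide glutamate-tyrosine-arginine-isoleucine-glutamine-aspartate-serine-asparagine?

Glu: 2 codons.
Tyr: 2 codons.
Arg: 6 codons.
Ile: 3 codons.
Gln: 2 codons.
Asp: 2 codons.
Ser: 6 codons.
Asn: 2 codons.
2 × 2 × 6 × 3 × 2 × 2 × 6 × 2 = 3456.

3456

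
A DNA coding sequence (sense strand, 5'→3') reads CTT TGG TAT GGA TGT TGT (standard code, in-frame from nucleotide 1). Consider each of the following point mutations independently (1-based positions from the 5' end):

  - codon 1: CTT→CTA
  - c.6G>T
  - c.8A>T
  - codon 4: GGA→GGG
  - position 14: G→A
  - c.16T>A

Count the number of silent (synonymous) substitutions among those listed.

2

Codon 1: CTT (Leu) → CTA (Leu) — synonymous.
Codon 2: TGG (Trp) → TGT (Cys) — missense.
Codon 3: TAT (Tyr) → TTT (Phe) — missense.
Codon 4: GGA (Gly) → GGG (Gly) — synonymous.
Codon 5: TGT (Cys) → TAT (Tyr) — missense.
Codon 6: TGT (Cys) → AGT (Ser) — missense.
Synonymous: 2 of 6.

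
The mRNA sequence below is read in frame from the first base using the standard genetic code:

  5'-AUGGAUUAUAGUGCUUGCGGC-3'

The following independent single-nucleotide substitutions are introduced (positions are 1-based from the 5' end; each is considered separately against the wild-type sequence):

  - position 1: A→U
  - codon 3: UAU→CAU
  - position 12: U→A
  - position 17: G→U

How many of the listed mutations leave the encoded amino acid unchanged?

Codon 1: AUG (Met) → UUG (Leu) — missense.
Codon 3: UAU (Tyr) → CAU (His) — missense.
Codon 4: AGU (Ser) → AGA (Arg) — missense.
Codon 6: UGC (Cys) → UUC (Phe) — missense.
Synonymous: 0 of 4.

0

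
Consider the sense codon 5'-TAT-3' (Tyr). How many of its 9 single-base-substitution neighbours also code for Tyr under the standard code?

1

Position 1: none → 0 synonymous.
Position 2: none → 0 synonymous.
Position 3: TAC → 1 synonymous.
Total: 0 + 0 + 1 = 1.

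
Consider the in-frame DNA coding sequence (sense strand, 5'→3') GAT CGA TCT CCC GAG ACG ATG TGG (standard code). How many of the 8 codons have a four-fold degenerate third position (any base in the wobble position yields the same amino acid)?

4

Codon 1 GAT (Asp): third position 2-fold.
Codon 2 CGA (Arg): third position 4-fold.
Codon 3 TCT (Ser): third position 4-fold.
Codon 4 CCC (Pro): third position 4-fold.
Codon 5 GAG (Glu): third position 2-fold.
Codon 6 ACG (Thr): third position 4-fold.
Codon 7 ATG (Met): third position 1-fold.
Codon 8 TGG (Trp): third position 1-fold.
Four-fold degenerate third positions: 4.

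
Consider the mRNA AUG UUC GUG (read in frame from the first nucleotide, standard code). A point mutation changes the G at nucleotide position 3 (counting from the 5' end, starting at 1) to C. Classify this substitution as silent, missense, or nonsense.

Position 3 falls in codon 1: AUG → Met.
After the substitution the codon is AUC → Ile.
Met ≠ Ile, so this is a missense mutation.

missense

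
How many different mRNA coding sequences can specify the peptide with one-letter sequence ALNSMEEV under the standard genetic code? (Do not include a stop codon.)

Ala: 4 codons.
Leu: 6 codons.
Asn: 2 codons.
Ser: 6 codons.
Met: 1 codon.
Glu: 2 codons.
Glu: 2 codons.
Val: 4 codons.
4 × 6 × 2 × 6 × 1 × 2 × 2 × 4 = 4608.

4608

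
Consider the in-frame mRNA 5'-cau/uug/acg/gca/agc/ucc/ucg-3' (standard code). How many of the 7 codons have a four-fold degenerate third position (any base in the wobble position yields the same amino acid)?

4

Codon 1 CAU (His): third position 2-fold.
Codon 2 UUG (Leu): third position 2-fold.
Codon 3 ACG (Thr): third position 4-fold.
Codon 4 GCA (Ala): third position 4-fold.
Codon 5 AGC (Ser): third position 2-fold.
Codon 6 UCC (Ser): third position 4-fold.
Codon 7 UCG (Ser): third position 4-fold.
Four-fold degenerate third positions: 4.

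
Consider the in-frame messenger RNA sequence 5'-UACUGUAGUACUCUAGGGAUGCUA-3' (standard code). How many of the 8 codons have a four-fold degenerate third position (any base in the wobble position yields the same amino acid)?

Codon 1 UAC (Tyr): third position 2-fold.
Codon 2 UGU (Cys): third position 2-fold.
Codon 3 AGU (Ser): third position 2-fold.
Codon 4 ACU (Thr): third position 4-fold.
Codon 5 CUA (Leu): third position 4-fold.
Codon 6 GGG (Gly): third position 4-fold.
Codon 7 AUG (Met): third position 1-fold.
Codon 8 CUA (Leu): third position 4-fold.
Four-fold degenerate third positions: 4.

4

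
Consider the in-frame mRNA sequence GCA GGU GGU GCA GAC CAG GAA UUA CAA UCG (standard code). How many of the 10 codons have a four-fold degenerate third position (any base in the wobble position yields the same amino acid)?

Codon 1 GCA (Ala): third position 4-fold.
Codon 2 GGU (Gly): third position 4-fold.
Codon 3 GGU (Gly): third position 4-fold.
Codon 4 GCA (Ala): third position 4-fold.
Codon 5 GAC (Asp): third position 2-fold.
Codon 6 CAG (Gln): third position 2-fold.
Codon 7 GAA (Glu): third position 2-fold.
Codon 8 UUA (Leu): third position 2-fold.
Codon 9 CAA (Gln): third position 2-fold.
Codon 10 UCG (Ser): third position 4-fold.
Four-fold degenerate third positions: 5.

5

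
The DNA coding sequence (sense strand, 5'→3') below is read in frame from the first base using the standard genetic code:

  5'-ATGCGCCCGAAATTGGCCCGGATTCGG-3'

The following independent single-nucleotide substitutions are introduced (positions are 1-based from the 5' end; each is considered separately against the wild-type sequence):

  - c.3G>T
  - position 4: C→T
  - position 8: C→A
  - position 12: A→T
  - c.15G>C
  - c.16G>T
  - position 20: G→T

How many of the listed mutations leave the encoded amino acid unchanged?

0

Codon 1: ATG (Met) → ATT (Ile) — missense.
Codon 2: CGC (Arg) → TGC (Cys) — missense.
Codon 3: CCG (Pro) → CAG (Gln) — missense.
Codon 4: AAA (Lys) → AAT (Asn) — missense.
Codon 5: TTG (Leu) → TTC (Phe) — missense.
Codon 6: GCC (Ala) → TCC (Ser) — missense.
Codon 7: CGG (Arg) → CTG (Leu) — missense.
Synonymous: 0 of 7.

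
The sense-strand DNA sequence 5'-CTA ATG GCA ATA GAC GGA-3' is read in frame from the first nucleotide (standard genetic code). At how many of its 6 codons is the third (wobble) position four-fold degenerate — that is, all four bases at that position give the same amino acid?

Codon 1 CTA (Leu): third position 4-fold.
Codon 2 ATG (Met): third position 1-fold.
Codon 3 GCA (Ala): third position 4-fold.
Codon 4 ATA (Ile): third position 3-fold.
Codon 5 GAC (Asp): third position 2-fold.
Codon 6 GGA (Gly): third position 4-fold.
Four-fold degenerate third positions: 3.

3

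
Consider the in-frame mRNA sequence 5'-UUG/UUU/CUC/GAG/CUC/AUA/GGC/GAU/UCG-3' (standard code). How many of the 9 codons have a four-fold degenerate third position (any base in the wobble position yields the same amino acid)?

4

Codon 1 UUG (Leu): third position 2-fold.
Codon 2 UUU (Phe): third position 2-fold.
Codon 3 CUC (Leu): third position 4-fold.
Codon 4 GAG (Glu): third position 2-fold.
Codon 5 CUC (Leu): third position 4-fold.
Codon 6 AUA (Ile): third position 3-fold.
Codon 7 GGC (Gly): third position 4-fold.
Codon 8 GAU (Asp): third position 2-fold.
Codon 9 UCG (Ser): third position 4-fold.
Four-fold degenerate third positions: 4.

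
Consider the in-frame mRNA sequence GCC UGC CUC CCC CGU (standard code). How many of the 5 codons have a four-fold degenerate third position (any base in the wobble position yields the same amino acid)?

Codon 1 GCC (Ala): third position 4-fold.
Codon 2 UGC (Cys): third position 2-fold.
Codon 3 CUC (Leu): third position 4-fold.
Codon 4 CCC (Pro): third position 4-fold.
Codon 5 CGU (Arg): third position 4-fold.
Four-fold degenerate third positions: 4.

4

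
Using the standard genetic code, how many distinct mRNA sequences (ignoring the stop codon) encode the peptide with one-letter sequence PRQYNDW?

Pro: 4 codons.
Arg: 6 codons.
Gln: 2 codons.
Tyr: 2 codons.
Asn: 2 codons.
Asp: 2 codons.
Trp: 1 codon.
4 × 6 × 2 × 2 × 2 × 2 × 1 = 384.

384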